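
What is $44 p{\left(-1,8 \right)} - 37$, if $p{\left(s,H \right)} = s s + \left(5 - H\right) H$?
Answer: $-1049$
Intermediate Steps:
$p{\left(s,H \right)} = s^{2} + H \left(5 - H\right)$
$44 p{\left(-1,8 \right)} - 37 = 44 \left(\left(-1\right)^{2} - 8^{2} + 5 \cdot 8\right) - 37 = 44 \left(1 - 64 + 40\right) - 37 = 44 \left(-23\right) - 37 = -1012 - 37 = -1049$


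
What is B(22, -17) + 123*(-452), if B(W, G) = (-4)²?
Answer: -55580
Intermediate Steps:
B(W, G) = 16
B(22, -17) + 123*(-452) = 16 + 123*(-452) = 16 - 55596 = -55580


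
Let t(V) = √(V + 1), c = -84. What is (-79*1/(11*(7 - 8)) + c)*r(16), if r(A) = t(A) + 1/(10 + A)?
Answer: -65/22 - 845*√17/11 ≈ -319.68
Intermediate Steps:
t(V) = √(1 + V)
r(A) = √(1 + A) + 1/(10 + A)
(-79*1/(11*(7 - 8)) + c)*r(16) = (-79*1/(11*(7 - 8)) - 84)*((1 + 10*√(1 + 16) + 16*√(1 + 16))/(10 + 16)) = (-79/(11*(-1)) - 84)*((1 + 10*√17 + 16*√17)/26) = (-79/(-11) - 84)*((1 + 26*√17)/26) = (-79*(-1/11) - 84)*(1/26 + √17) = (79/11 - 84)*(1/26 + √17) = -845*(1/26 + √17)/11 = -65/22 - 845*√17/11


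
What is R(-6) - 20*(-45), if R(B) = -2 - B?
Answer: 904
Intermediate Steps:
R(-6) - 20*(-45) = (-2 - 1*(-6)) - 20*(-45) = (-2 + 6) + 900 = 4 + 900 = 904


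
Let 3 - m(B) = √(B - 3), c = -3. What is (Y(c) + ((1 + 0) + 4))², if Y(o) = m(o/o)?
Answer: (8 - I*√2)² ≈ 62.0 - 22.627*I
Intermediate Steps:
m(B) = 3 - √(-3 + B) (m(B) = 3 - √(B - 3) = 3 - √(-3 + B))
Y(o) = 3 - I*√2 (Y(o) = 3 - √(-3 + o/o) = 3 - √(-3 + 1) = 3 - √(-2) = 3 - I*√2)
(Y(c) + ((1 + 0) + 4))² = ((3 - I*√2) + ((1 + 0) + 4))² = ((3 - I*√2) + (1 + 4))² = ((3 - I*√2) + 5)² = (8 - I*√2)²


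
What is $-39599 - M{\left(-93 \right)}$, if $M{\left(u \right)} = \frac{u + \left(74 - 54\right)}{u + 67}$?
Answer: $- \frac{1029647}{26} \approx -39602.0$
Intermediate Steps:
$M{\left(u \right)} = \frac{20 + u}{67 + u}$ ($M{\left(u \right)} = \frac{u + 20}{67 + u} = \frac{20 + u}{67 + u}$)
$-39599 - M{\left(-93 \right)} = -39599 - \frac{20 - 93}{67 - 93} = -39599 - \frac{1}{-26} \left(-73\right) = -39599 - \left(- \frac{1}{26}\right) \left(-73\right) = -39599 - \frac{73}{26} = - \frac{1029647}{26}$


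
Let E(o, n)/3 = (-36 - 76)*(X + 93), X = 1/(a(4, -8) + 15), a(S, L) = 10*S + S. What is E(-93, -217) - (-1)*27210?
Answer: -238578/59 ≈ -4043.7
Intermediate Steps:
a(S, L) = 11*S
X = 1/59 (X = 1/(11*4 + 15) = 1/(44 + 15) = 1/59 ≈ 0.016949)
E(o, n) = -1843968/59 (E(o, n) = 3*((-36 - 76)*(1/59 + 93)) = 3*(-112*5488/59) = 3*(-614656/59) = -1843968/59)
E(-93, -217) - (-1)*27210 = -1843968/59 - (-1)*27210 = -1843968/59 - 1*(-27210) = -1843968/59 + 27210 = -238578/59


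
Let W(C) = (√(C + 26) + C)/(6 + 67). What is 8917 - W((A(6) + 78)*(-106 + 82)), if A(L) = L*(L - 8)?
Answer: 652525/73 - I*√1558/73 ≈ 8938.7 - 0.54071*I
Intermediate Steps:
A(L) = L*(-8 + L)
W(C) = C/73 + √(26 + C)/73 (W(C) = (√(26 + C) + C)/73 = (C + √(26 + C))*(1/73) = C/73 + √(26 + C)/73)
8917 - W((A(6) + 78)*(-106 + 82)) = 8917 - (((6*(-8 + 6) + 78)*(-106 + 82))/73 + √(26 + (6*(-8 + 6) + 78)*(-106 + 82))/73) = 8917 - (((6*(-2) + 78)*(-24))/73 + √(26 + (6*(-2) + 78)*(-24))/73) = 8917 - (((-12 + 78)*(-24))/73 + √(26 + (-12 + 78)*(-24))/73) = 8917 - ((66*(-24))/73 + √(26 + 66*(-24))/73) = 8917 - ((1/73)*(-1584) + √(26 - 1584)/73) = 8917 - (-1584/73 + √(-1558)/73) = 8917 - (-1584/73 + (I*√1558)/73) = 8917 - (-1584/73 + I*√1558/73) = 8917 + (1584/73 - I*√1558/73) = 652525/73 - I*√1558/73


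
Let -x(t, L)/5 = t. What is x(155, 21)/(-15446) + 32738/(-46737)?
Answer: -469449973/721899702 ≈ -0.65030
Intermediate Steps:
x(t, L) = -5*t
x(155, 21)/(-15446) + 32738/(-46737) = -5*155/(-15446) + 32738/(-46737) = -775*(-1/15446) + 32738*(-1/46737) = 775/15446 - 32738/46737 = -469449973/721899702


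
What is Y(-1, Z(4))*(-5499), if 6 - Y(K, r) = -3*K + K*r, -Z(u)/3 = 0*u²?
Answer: -16497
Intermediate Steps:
Z(u) = 0 (Z(u) = -0*u² = -3*0 = 0)
Y(K, r) = 6 + 3*K - K*r (Y(K, r) = 6 - (-3*K + K*r) = 6 + (3*K - K*r) = 6 + 3*K - K*r)
Y(-1, Z(4))*(-5499) = (6 + 3*(-1) - 1*(-1)*0)*(-5499) = (6 - 3 + 0)*(-5499) = 3*(-5499) = -16497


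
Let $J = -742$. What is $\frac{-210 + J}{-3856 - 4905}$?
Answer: $\frac{952}{8761} \approx 0.10866$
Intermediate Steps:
$\frac{-210 + J}{-3856 - 4905} = \frac{-210 - 742}{-3856 - 4905} = - \frac{952}{-8761} = \left(-952\right) \left(- \frac{1}{8761}\right) = \frac{952}{8761}$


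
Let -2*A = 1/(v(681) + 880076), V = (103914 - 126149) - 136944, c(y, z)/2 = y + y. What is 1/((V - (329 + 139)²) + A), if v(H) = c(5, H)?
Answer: -1760192/665709894977 ≈ -2.6441e-6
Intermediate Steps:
c(y, z) = 4*y (c(y, z) = 2*(y + y) = 2*(2*y) = 4*y)
V = -159179 (V = -22235 - 136944 = -159179)
v(H) = 20 (v(H) = 4*5 = 20)
A = -1/1760192 (A = -1/(2*(20 + 880076)) = -½/880096 = -½*1/880096 = -1/1760192 ≈ -5.6812e-7)
1/((V - (329 + 139)²) + A) = 1/((-159179 - (329 + 139)²) - 1/1760192) = 1/((-159179 - 1*468²) - 1/1760192) = 1/((-159179 - 1*219024) - 1/1760192) = 1/((-159179 - 219024) - 1/1760192) = 1/(-378203 - 1/1760192) = 1/(-665709894977/1760192) = -1760192/665709894977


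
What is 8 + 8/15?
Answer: 128/15 ≈ 8.5333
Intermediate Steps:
8 + 8/15 = 128/15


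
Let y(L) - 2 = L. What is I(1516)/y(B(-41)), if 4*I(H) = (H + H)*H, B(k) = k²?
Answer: 1149128/1683 ≈ 682.79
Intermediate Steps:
y(L) = 2 + L
I(H) = H²/2 (I(H) = ((H + H)*H)/4 = ((2*H)*H)/4 = (2*H²)/4 = H²/2)
I(1516)/y(B(-41)) = ((½)*1516²)/(2 + (-41)²) = ((½)*2298256)/(2 + 1681) = 1149128/1683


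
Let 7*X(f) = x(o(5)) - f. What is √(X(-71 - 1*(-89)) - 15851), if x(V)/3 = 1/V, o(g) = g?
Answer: 2*I*√4855130/35 ≈ 125.91*I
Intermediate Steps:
x(V) = 3/V
X(f) = 3/35 - f/7 (X(f) = (3/5 - f)/7 = (3*(⅕) - f)/7 = (⅗ - f)/7 = 3/35 - f/7)
√(X(-71 - 1*(-89)) - 15851) = √((3/35 - (-71 - 1*(-89))/7) - 15851) = √((3/35 - (-71 + 89)/7) - 15851) = √((3/35 - ⅐*18) - 15851) = √((3/35 - 18/7) - 15851) = √(-87/35 - 15851) = √(-554872/35) = 2*I*√4855130/35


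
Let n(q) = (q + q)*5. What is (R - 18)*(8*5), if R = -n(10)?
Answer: -4720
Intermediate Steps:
n(q) = 10*q (n(q) = (2*q)*5 = 10*q)
R = -100 (R = -10*10 = -1*100 = -100)
(R - 18)*(8*5) = (-100 - 18)*(8*5) = -118*40 = -4720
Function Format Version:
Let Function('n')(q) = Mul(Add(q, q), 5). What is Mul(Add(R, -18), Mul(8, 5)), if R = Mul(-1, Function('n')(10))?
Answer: -4720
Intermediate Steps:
Function('n')(q) = Mul(10, q) (Function('n')(q) = Mul(Mul(2, q), 5) = Mul(10, q))
R = -100 (R = Mul(-1, Mul(10, 10)) = Mul(-1, 100) = -100)
Mul(Add(R, -18), Mul(8, 5)) = Mul(Add(-100, -18), Mul(8, 5)) = Mul(-118, 40) = -4720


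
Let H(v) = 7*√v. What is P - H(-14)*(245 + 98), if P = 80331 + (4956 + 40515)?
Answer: 125802 - 2401*I*√14 ≈ 1.258e+5 - 8983.7*I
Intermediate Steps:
P = 125802 (P = 80331 + 45471 = 125802)
P - H(-14)*(245 + 98) = 125802 - 7*√(-14)*(245 + 98) = 125802 - 7*(I*√14)*343 = 125802 - 7*I*√14*343 = 125802 - 2401*I*√14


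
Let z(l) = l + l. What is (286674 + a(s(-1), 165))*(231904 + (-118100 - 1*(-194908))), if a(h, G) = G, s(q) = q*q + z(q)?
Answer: 88550641368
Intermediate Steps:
z(l) = 2*l
s(q) = q² + 2*q (s(q) = q*q + 2*q = q² + 2*q)
(286674 + a(s(-1), 165))*(231904 + (-118100 - 1*(-194908))) = (286674 + 165)*(231904 + (-118100 - 1*(-194908))) = 286839*(231904 + (-118100 + 194908)) = 286839*(231904 + 76808) = 286839*308712 = 88550641368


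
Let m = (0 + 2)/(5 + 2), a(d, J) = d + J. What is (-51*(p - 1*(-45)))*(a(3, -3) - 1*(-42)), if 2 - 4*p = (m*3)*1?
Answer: -97002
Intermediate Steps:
a(d, J) = J + d
m = 2/7 ≈ 0.28571
p = 2/7 (p = ½ - (2/7)*3/4 = ½ - 3/14 = 2/7 ≈ 0.28571)
(-51*(p - 1*(-45)))*(a(3, -3) - 1*(-42)) = (-51*(2/7 - 1*(-45)))*((-3 + 3) - 1*(-42)) = (-51*(2/7 + 45))*(0 + 42) = -51*317/7*42 = -16167/7*42 = -97002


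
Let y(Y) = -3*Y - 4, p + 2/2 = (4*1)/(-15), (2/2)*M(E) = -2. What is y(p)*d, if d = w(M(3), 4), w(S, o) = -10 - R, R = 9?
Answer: 19/5 ≈ 3.8000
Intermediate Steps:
M(E) = -2
p = -19/15 (p = -1 + (4*1)/(-15) = -1 + 4*(-1/15) = -1 - 4/15 = -19/15 ≈ -1.2667)
w(S, o) = -19 (w(S, o) = -10 - 1*9 = -10 - 9 = -19)
d = -19
y(Y) = -4 - 3*Y
y(p)*d = (-4 - 3*(-19/15))*(-19) = (-4 + 19/5)*(-19) = -⅕*(-19) = 19/5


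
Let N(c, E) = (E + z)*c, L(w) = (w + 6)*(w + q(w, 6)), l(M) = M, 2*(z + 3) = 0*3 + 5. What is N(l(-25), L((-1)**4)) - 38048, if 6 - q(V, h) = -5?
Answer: -80271/2 ≈ -40136.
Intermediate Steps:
z = -1/2 (z = -3 + (0*3 + 5)/2 = -3 + (0 + 5)/2 = -3 + (1/2)*5 = -3 + 5/2 = -1/2 ≈ -0.50000)
q(V, h) = 11 (q(V, h) = 6 - 1*(-5) = 6 + 5 = 11)
L(w) = (6 + w)*(11 + w) (L(w) = (w + 6)*(w + 11) = (6 + w)*(11 + w))
N(c, E) = c*(-1/2 + E) (N(c, E) = (E - 1/2)*c = (-1/2 + E)*c = c*(-1/2 + E))
N(l(-25), L((-1)**4)) - 38048 = -25*(-1/2 + (66 + ((-1)**4)**2 + 17*(-1)**4)) - 38048 = -25*(-1/2 + (66 + 1**2 + 17*1)) - 38048 = -25*(-1/2 + (66 + 1 + 17)) - 38048 = -25*(-1/2 + 84) - 38048 = -25*167/2 - 38048 = -4175/2 - 38048 = -80271/2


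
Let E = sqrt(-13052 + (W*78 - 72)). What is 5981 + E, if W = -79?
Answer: 5981 + I*sqrt(19286) ≈ 5981.0 + 138.87*I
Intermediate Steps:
E = I*sqrt(19286) (E = sqrt(-13052 + (-79*78 - 72)) = sqrt(-13052 + (-6162 - 72)) = sqrt(-13052 - 6234) = sqrt(-19286) = I*sqrt(19286) ≈ 138.87*I)
5981 + E = 5981 + I*sqrt(19286)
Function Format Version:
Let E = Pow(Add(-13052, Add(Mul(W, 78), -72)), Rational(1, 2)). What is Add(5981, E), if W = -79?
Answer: Add(5981, Mul(I, Pow(19286, Rational(1, 2)))) ≈ Add(5981.0, Mul(138.87, I))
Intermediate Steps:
E = Mul(I, Pow(19286, Rational(1, 2))) (E = Pow(Add(-13052, Add(Mul(-79, 78), -72)), Rational(1, 2)) = Pow(Add(-13052, Add(-6162, -72)), Rational(1, 2)) = Pow(Add(-13052, -6234), Rational(1, 2)) = Pow(-19286, Rational(1, 2)) = Mul(I, Pow(19286, Rational(1, 2))) ≈ Mul(138.87, I))
Add(5981, E) = Add(5981, Mul(I, Pow(19286, Rational(1, 2))))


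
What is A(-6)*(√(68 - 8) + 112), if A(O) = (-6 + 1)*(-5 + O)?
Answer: 6160 + 110*√15 ≈ 6586.0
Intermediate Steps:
A(O) = 25 - 5*O (A(O) = -5*(-5 + O) = 25 - 5*O)
A(-6)*(√(68 - 8) + 112) = (25 - 5*(-6))*(√(68 - 8) + 112) = (25 + 30)*(√60 + 112) = 55*(2*√15 + 112) = 55*(112 + 2*√15) = 6160 + 110*√15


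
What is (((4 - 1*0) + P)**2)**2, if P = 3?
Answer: 2401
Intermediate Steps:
(((4 - 1*0) + P)**2)**2 = (((4 - 1*0) + 3)**2)**2 = (((4 + 0) + 3)**2)**2 = ((4 + 3)**2)**2 = (7**2)**2 = 49**2 = 2401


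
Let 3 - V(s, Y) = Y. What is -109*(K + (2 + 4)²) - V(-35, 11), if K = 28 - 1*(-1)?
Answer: -7077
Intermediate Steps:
K = 29 (K = 28 + 1 = 29)
V(s, Y) = 3 - Y
-109*(K + (2 + 4)²) - V(-35, 11) = -109*(29 + (2 + 4)²) - (3 - 1*11) = -109*(29 + 6²) - (3 - 11) = -109*(29 + 36) - 1*(-8) = -109*65 + 8 = -7085 + 8 = -7077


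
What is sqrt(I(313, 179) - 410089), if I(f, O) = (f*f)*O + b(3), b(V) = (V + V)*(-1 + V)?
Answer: sqrt(17126374) ≈ 4138.4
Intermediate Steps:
b(V) = 2*V*(-1 + V) (b(V) = (2*V)*(-1 + V) = 2*V*(-1 + V))
I(f, O) = 12 + O*f**2 (I(f, O) = (f*f)*O + 2*3*(-1 + 3) = f**2*O + 2*3*2 = O*f**2 + 12 = 12 + O*f**2)
sqrt(I(313, 179) - 410089) = sqrt((12 + 179*313**2) - 410089) = sqrt((12 + 179*97969) - 410089) = sqrt((12 + 17536451) - 410089) = sqrt(17536463 - 410089) = sqrt(17126374)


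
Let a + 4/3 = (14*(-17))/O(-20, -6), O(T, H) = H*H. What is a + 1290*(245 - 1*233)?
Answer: 278497/18 ≈ 15472.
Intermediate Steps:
O(T, H) = H²
a = -143/18 (a = -4/3 + (14*(-17))/((-6)²) = -4/3 - 238/36 = -4/3 - 238*1/36 = -4/3 - 119/18 = -143/18 ≈ -7.9444)
a + 1290*(245 - 1*233) = -143/18 + 1290*(245 - 1*233) = -143/18 + 1290*(245 - 233) = -143/18 + 1290*12 = -143/18 + 15480 = 278497/18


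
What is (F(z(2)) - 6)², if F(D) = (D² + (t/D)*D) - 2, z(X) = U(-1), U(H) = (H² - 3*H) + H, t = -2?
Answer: 1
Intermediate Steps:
U(H) = H² - 2*H
z(X) = 3 (z(X) = -(-2 - 1) = -1*(-3) = 3)
F(D) = -4 + D² (F(D) = (D² + (-2/D)*D) - 2 = (D² - 2) - 2 = (-2 + D²) - 2 = -4 + D²)
(F(z(2)) - 6)² = ((-4 + 3²) - 6)² = ((-4 + 9) - 6)² = (5 - 6)² = (-1)² = 1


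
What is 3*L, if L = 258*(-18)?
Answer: -13932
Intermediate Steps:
L = -4644
3*L = 3*(-4644) = -13932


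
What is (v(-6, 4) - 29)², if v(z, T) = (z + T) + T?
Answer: 729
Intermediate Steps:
v(z, T) = z + 2*T (v(z, T) = (T + z) + T = z + 2*T)
(v(-6, 4) - 29)² = ((-6 + 2*4) - 29)² = ((-6 + 8) - 29)² = (2 - 29)² = (-27)² = 729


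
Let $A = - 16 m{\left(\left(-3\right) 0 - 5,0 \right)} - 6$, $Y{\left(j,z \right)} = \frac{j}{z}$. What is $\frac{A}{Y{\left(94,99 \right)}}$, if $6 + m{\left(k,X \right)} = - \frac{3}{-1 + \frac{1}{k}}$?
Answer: $\frac{2475}{47} \approx 52.66$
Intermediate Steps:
$m{\left(k,X \right)} = -6 - \frac{3}{-1 + \frac{1}{k}}$
$A = 50$ ($A = - 16 \frac{3 \left(2 - \left(\left(-3\right) 0 - 5\right)\right)}{-1 - 5} - 6 = - 16 \frac{3 \left(2 - \left(0 - 5\right)\right)}{-1 + \left(0 - 5\right)} - 6 = - 16 \frac{3 \left(2 - -5\right)}{-1 - 5} - 6 = - 16 \frac{3 \left(2 + 5\right)}{-6} - 6 = - 16 \cdot 3 \left(- \frac{1}{6}\right) 7 - 6 = \left(-16\right) \left(- \frac{7}{2}\right) - 6 = 56 - 6 = 50$)
$\frac{A}{Y{\left(94,99 \right)}} = \frac{50}{94 \cdot \frac{1}{99}} = \frac{50}{\frac{94}{99}} = 50 \cdot \frac{99}{94} = \frac{2475}{47}$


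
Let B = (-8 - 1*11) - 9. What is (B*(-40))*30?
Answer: 33600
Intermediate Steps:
B = -28 (B = (-8 - 11) - 9 = -19 - 9 = -28)
(B*(-40))*30 = -28*(-40)*30 = 1120*30 = 33600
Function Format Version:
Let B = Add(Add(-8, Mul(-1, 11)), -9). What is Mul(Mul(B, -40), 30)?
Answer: 33600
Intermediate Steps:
B = -28 (B = Add(Add(-8, -11), -9) = Add(-19, -9) = -28)
Mul(Mul(B, -40), 30) = Mul(Mul(-28, -40), 30) = Mul(1120, 30) = 33600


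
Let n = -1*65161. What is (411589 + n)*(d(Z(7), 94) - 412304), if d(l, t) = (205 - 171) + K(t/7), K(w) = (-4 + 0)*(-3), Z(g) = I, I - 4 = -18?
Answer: -142817714424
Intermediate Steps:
n = -65161
I = -14 (I = 4 - 18 = -14)
Z(g) = -14
K(w) = 12 (K(w) = -4*(-3) = 12)
d(l, t) = 46 (d(l, t) = (205 - 171) + 12 = 34 + 12 = 46)
(411589 + n)*(d(Z(7), 94) - 412304) = (411589 - 65161)*(46 - 412304) = 346428*(-412258) = -142817714424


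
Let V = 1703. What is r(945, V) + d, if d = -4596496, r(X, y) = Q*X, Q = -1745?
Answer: -6245521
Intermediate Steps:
r(X, y) = -1745*X
r(945, V) + d = -1745*945 - 4596496 = -1649025 - 4596496 = -6245521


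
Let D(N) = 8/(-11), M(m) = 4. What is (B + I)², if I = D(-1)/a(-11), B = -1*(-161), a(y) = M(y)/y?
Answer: 26569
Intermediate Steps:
D(N) = -8/11 (D(N) = 8*(-1/11) = -8/11)
a(y) = 4/y
B = 161
I = 2 (I = -8/(11*(4/(-11))) = -8/(11*(4*(-1/11))) = -8/(11*(-4/11)) = -8/11*(-11/4) = 2)
(B + I)² = (161 + 2)² = 163² = 26569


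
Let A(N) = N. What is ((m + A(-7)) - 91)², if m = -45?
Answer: 20449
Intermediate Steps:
((m + A(-7)) - 91)² = ((-45 - 7) - 91)² = (-52 - 91)² = (-143)² = 20449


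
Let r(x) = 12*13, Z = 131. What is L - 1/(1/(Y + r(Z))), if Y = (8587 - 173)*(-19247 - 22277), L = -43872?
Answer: 349338908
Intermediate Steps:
r(x) = 156
Y = -349382936 (Y = 8414*(-41524) = -349382936)
L - 1/(1/(Y + r(Z))) = -43872 - 1/(1/(-349382936 + 156)) = -43872 - 1/(1/(-349382780)) = -43872 - 1/(-1/349382780) = -43872 - 1*(-349382780) = -43872 + 349382780 = 349338908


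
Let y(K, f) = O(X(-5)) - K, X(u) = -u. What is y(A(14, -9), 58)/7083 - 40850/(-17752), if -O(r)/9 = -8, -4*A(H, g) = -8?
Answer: 145291595/62868708 ≈ 2.3110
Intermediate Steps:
A(H, g) = 2 (A(H, g) = -¼*(-8) = 2)
O(r) = 72 (O(r) = -9*(-8) = 72)
y(K, f) = 72 - K
y(A(14, -9), 58)/7083 - 40850/(-17752) = (72 - 1*2)/7083 - 40850/(-17752) = (72 - 2)*(1/7083) - 40850*(-1/17752) = 70*(1/7083) + 20425/8876 = 70/7083 + 20425/8876 = 145291595/62868708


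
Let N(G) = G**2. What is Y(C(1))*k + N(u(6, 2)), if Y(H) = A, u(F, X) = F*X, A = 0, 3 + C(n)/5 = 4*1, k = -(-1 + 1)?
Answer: 144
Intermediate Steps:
k = 0 (k = -1*0 = 0)
C(n) = 5 (C(n) = -15 + 5*(4*1) = -15 + 5*4 = -15 + 20 = 5)
Y(H) = 0
Y(C(1))*k + N(u(6, 2)) = 0*0 + (6*2)**2 = 0 + 12**2 = 0 + 144 = 144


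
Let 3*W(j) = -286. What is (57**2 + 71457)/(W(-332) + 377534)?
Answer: 112059/566158 ≈ 0.19793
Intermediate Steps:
W(j) = -286/3 (W(j) = (1/3)*(-286) = -286/3)
(57**2 + 71457)/(W(-332) + 377534) = (57**2 + 71457)/(-286/3 + 377534) = (3249 + 71457)/(1132316/3) = 74706*(3/1132316) = 112059/566158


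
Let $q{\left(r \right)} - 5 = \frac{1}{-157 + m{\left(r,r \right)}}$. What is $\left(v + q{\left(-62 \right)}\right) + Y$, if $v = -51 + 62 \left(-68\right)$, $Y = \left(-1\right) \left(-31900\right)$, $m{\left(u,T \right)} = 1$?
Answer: $\frac{4311527}{156} \approx 27638.0$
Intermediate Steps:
$Y = 31900$
$v = -4267$ ($v = -51 - 4216 = -4267$)
$q{\left(r \right)} = \frac{779}{156}$ ($q{\left(r \right)} = 5 + \frac{1}{-157 + 1} = 5 + \frac{1}{-156} = 5 - \frac{1}{156} = \frac{779}{156}$)
$\left(v + q{\left(-62 \right)}\right) + Y = \left(-4267 + \frac{779}{156}\right) + 31900 = - \frac{664873}{156} + 31900 = \frac{4311527}{156}$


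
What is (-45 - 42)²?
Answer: 7569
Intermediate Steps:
(-45 - 42)² = (-87)² = 7569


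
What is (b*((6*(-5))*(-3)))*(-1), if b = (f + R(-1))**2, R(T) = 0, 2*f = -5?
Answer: -1125/2 ≈ -562.50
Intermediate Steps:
f = -5/2 (f = (1/2)*(-5) = -5/2 ≈ -2.5000)
b = 25/4 (b = (-5/2 + 0)**2 = (-5/2)**2 = 25/4 ≈ 6.2500)
(b*((6*(-5))*(-3)))*(-1) = (25*((6*(-5))*(-3))/4)*(-1) = (25*(-30*(-3))/4)*(-1) = ((25/4)*90)*(-1) = (1125/2)*(-1) = -1125/2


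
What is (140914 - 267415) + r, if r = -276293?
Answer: -402794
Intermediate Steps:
(140914 - 267415) + r = (140914 - 267415) - 276293 = -126501 - 276293 = -402794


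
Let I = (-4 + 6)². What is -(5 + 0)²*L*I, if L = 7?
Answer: -700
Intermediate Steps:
I = 4 (I = 2² = 4)
-(5 + 0)²*L*I = -(5 + 0)²*7*4 = -5²*7*4 = -25*7*4 = -175*4 = -1*700 = -700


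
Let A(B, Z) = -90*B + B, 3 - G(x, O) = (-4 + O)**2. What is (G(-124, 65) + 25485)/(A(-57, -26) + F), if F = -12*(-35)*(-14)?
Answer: -21767/807 ≈ -26.973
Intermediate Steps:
F = -5880 (F = 420*(-14) = -5880)
G(x, O) = 3 - (-4 + O)**2
A(B, Z) = -89*B
(G(-124, 65) + 25485)/(A(-57, -26) + F) = ((3 - (-4 + 65)**2) + 25485)/(-89*(-57) - 5880) = ((3 - 1*61**2) + 25485)/(5073 - 5880) = ((3 - 1*3721) + 25485)/(-807) = ((3 - 3721) + 25485)*(-1/807) = (-3718 + 25485)*(-1/807) = 21767*(-1/807) = -21767/807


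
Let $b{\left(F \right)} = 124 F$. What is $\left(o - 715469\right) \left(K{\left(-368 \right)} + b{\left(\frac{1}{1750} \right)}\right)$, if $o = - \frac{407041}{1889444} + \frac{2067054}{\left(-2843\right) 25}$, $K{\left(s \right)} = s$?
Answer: $\frac{15466845388237581272719}{58752851631250} \approx 2.6325 \cdot 10^{8}$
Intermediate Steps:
$o = - \frac{3934513217051}{134292232300}$ ($o = \left(-407041\right) \frac{1}{1889444} + \frac{2067054}{-71075} = - \frac{407041}{1889444} + 2067054 \left(- \frac{1}{71075}\right) = - \frac{407041}{1889444} - \frac{2067054}{71075} = - \frac{3934513217051}{134292232300} \approx -29.298$)
$\left(o - 715469\right) \left(K{\left(-368 \right)} + b{\left(\frac{1}{1750} \right)}\right) = \left(- \frac{3934513217051}{134292232300} - 715469\right) \left(-368 + \frac{124}{1750}\right) = - \frac{96085863664665751 \left(-368 + 124 \cdot \frac{1}{1750}\right)}{134292232300} = - \frac{96085863664665751 \left(-368 + \frac{62}{875}\right)}{134292232300} = \left(- \frac{96085863664665751}{134292232300}\right) \left(- \frac{321938}{875}\right) = \frac{15466845388237581272719}{58752851631250}$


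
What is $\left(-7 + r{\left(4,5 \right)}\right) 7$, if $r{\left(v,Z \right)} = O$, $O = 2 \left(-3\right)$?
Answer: $-91$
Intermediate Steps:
$O = -6$
$r{\left(v,Z \right)} = -6$
$\left(-7 + r{\left(4,5 \right)}\right) 7 = \left(-7 - 6\right) 7 = \left(-13\right) 7 = -91$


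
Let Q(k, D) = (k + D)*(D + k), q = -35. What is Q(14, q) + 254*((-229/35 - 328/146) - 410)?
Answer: -270655023/2555 ≈ -1.0593e+5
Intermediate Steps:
Q(k, D) = (D + k)**2 (Q(k, D) = (D + k)*(D + k) = (D + k)**2)
Q(14, q) + 254*((-229/35 - 328/146) - 410) = (-35 + 14)**2 + 254*((-229/35 - 328/146) - 410) = (-21)**2 + 254*((-229*1/35 - 328*1/146) - 410) = 441 + 254*((-229/35 - 164/73) - 410) = 441 + 254*(-22457/2555 - 410) = 441 + 254*(-1070007/2555) = 441 - 271781778/2555 = -270655023/2555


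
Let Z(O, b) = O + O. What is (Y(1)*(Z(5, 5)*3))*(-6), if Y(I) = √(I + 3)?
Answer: -360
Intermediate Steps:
Y(I) = √(3 + I)
Z(O, b) = 2*O
(Y(1)*(Z(5, 5)*3))*(-6) = (√(3 + 1)*((2*5)*3))*(-6) = (√4*(10*3))*(-6) = (2*30)*(-6) = 60*(-6) = -360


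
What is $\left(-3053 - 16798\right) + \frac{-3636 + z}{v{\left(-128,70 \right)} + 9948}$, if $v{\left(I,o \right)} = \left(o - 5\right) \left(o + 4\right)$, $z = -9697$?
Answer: $- \frac{292974391}{14758} \approx -19852.0$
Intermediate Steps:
$v{\left(I,o \right)} = \left(-5 + o\right) \left(4 + o\right)$
$\left(-3053 - 16798\right) + \frac{-3636 + z}{v{\left(-128,70 \right)} + 9948} = \left(-3053 - 16798\right) + \frac{-3636 - 9697}{\left(-20 + 70^{2} - 70\right) + 9948} = -19851 - \frac{13333}{\left(-20 + 4900 - 70\right) + 9948} = -19851 - \frac{13333}{4810 + 9948} = -19851 - \frac{13333}{14758} = - \frac{292974391}{14758}$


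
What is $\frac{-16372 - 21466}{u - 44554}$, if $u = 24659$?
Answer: $\frac{37838}{19895} \approx 1.9019$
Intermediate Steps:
$\frac{-16372 - 21466}{u - 44554} = \frac{-16372 - 21466}{24659 - 44554} = - \frac{37838}{-19895} = \left(-37838\right) \left(- \frac{1}{19895}\right) = \frac{37838}{19895}$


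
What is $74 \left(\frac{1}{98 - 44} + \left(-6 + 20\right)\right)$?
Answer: $\frac{28009}{27} \approx 1037.4$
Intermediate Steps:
$74 \left(\frac{1}{98 - 44} + \left(-6 + 20\right)\right) = 74 \left(\frac{1}{98 - 44} + 14\right) = 74 \left(\frac{1}{54} + 14\right) = 74 \cdot \frac{757}{54} = \frac{28009}{27}$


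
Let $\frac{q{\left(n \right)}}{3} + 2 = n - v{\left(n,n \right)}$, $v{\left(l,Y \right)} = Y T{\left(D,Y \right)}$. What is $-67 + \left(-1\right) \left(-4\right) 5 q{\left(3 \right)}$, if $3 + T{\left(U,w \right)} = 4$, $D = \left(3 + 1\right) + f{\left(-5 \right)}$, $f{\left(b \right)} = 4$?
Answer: $-187$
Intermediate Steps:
$D = 8$ ($D = \left(3 + 1\right) + 4 = 4 + 4 = 8$)
$T{\left(U,w \right)} = 1$ ($T{\left(U,w \right)} = -3 + 4 = 1$)
$v{\left(l,Y \right)} = Y$ ($v{\left(l,Y \right)} = Y 1 = Y$)
$q{\left(n \right)} = -6$ ($q{\left(n \right)} = -6 + 3 \left(n - n\right) = -6 + 3 \cdot 0 = -6 + 0 = -6$)
$-67 + \left(-1\right) \left(-4\right) 5 q{\left(3 \right)} = -67 + \left(-1\right) \left(-4\right) 5 \left(-6\right) = -67 + 4 \cdot 5 \left(-6\right) = -67 + 20 \left(-6\right) = -67 - 120 = -187$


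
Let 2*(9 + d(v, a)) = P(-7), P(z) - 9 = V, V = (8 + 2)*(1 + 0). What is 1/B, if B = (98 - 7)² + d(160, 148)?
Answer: 2/16563 ≈ 0.00012075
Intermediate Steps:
V = 10 (V = 10*1 = 10)
P(z) = 19 (P(z) = 9 + 10 = 19)
d(v, a) = ½ (d(v, a) = -9 + (½)*19 = -9 + 19/2 = ½)
B = 16563/2 (B = (98 - 7)² + ½ = 91² + ½ = 8281 + ½ = 16563/2 ≈ 8281.5)
1/B = 1/(16563/2) = 2/16563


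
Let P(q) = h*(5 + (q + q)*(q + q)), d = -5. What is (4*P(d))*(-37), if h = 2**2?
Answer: -62160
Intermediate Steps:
h = 4
P(q) = 20 + 16*q**2 (P(q) = 4*(5 + (q + q)*(q + q)) = 4*(5 + (2*q)*(2*q)) = 4*(5 + 4*q**2) = 20 + 16*q**2)
(4*P(d))*(-37) = (4*(20 + 16*(-5)**2))*(-37) = (4*(20 + 16*25))*(-37) = (4*(20 + 400))*(-37) = (4*420)*(-37) = 1680*(-37) = -62160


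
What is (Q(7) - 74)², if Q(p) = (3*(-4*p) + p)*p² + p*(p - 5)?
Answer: 14691889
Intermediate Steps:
Q(p) = -11*p³ + p*(-5 + p) (Q(p) = (-12*p + p)*p² + p*(-5 + p) = (-11*p)*p² + p*(-5 + p) = -11*p³ + p*(-5 + p))
(Q(7) - 74)² = (7*(-5 + 7 - 11*7²) - 74)² = (7*(-5 + 7 - 11*49) - 74)² = (7*(-5 + 7 - 539) - 74)² = (7*(-537) - 74)² = (-3759 - 74)² = (-3833)² = 14691889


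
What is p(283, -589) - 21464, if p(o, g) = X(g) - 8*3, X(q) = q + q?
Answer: -22666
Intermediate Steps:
X(q) = 2*q
p(o, g) = -24 + 2*g (p(o, g) = 2*g - 8*3 = 2*g - 24 = -24 + 2*g)
p(283, -589) - 21464 = (-24 + 2*(-589)) - 21464 = (-24 - 1178) - 21464 = -1202 - 21464 = -22666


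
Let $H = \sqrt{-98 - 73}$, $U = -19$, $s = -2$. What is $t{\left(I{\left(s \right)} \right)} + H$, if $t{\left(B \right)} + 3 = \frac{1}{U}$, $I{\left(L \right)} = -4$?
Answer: $- \frac{58}{19} + 3 i \sqrt{19} \approx -3.0526 + 13.077 i$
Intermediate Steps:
$t{\left(B \right)} = - \frac{58}{19}$ ($t{\left(B \right)} = -3 + \frac{1}{-19} = -3 - \frac{1}{19} = - \frac{58}{19}$)
$H = 3 i \sqrt{19}$ ($H = \sqrt{-171} = 3 i \sqrt{19} \approx 13.077 i$)
$t{\left(I{\left(s \right)} \right)} + H = - \frac{58}{19} + 3 i \sqrt{19}$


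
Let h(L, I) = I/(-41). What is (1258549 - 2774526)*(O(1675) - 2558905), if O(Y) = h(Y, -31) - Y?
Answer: 159152948857773/41 ≈ 3.8818e+12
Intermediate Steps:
h(L, I) = -I/41 (h(L, I) = I*(-1/41) = -I/41)
O(Y) = 31/41 - Y (O(Y) = -1/41*(-31) - Y = 31/41 - Y)
(1258549 - 2774526)*(O(1675) - 2558905) = (1258549 - 2774526)*((31/41 - 1*1675) - 2558905) = -1515977*((31/41 - 1675) - 2558905) = -1515977*(-68644/41 - 2558905) = -1515977*(-104983749/41) = 159152948857773/41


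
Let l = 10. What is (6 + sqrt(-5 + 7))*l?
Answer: 60 + 10*sqrt(2) ≈ 74.142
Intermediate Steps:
(6 + sqrt(-5 + 7))*l = (6 + sqrt(-5 + 7))*10 = (6 + sqrt(2))*10 = 60 + 10*sqrt(2)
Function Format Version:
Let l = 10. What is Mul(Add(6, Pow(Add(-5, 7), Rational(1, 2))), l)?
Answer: Add(60, Mul(10, Pow(2, Rational(1, 2)))) ≈ 74.142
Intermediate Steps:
Mul(Add(6, Pow(Add(-5, 7), Rational(1, 2))), l) = Mul(Add(6, Pow(Add(-5, 7), Rational(1, 2))), 10) = Mul(Add(6, Pow(2, Rational(1, 2))), 10) = Add(60, Mul(10, Pow(2, Rational(1, 2))))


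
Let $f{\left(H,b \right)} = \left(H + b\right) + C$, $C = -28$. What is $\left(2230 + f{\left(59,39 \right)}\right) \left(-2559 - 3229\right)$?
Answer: $-13312400$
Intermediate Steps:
$f{\left(H,b \right)} = -28 + H + b$ ($f{\left(H,b \right)} = \left(H + b\right) - 28 = -28 + H + b$)
$\left(2230 + f{\left(59,39 \right)}\right) \left(-2559 - 3229\right) = \left(2230 + \left(-28 + 59 + 39\right)\right) \left(-2559 - 3229\right) = \left(2230 + 70\right) \left(-5788\right) = 2300 \left(-5788\right) = -13312400$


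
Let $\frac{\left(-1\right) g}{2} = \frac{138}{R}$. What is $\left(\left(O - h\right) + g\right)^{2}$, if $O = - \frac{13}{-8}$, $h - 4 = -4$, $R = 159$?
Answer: $\frac{2209}{179776} \approx 0.012288$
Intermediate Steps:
$h = 0$ ($h = 4 - 4 = 0$)
$O = \frac{13}{8}$ ($O = \left(-13\right) \left(- \frac{1}{8}\right) = \frac{13}{8} \approx 1.625$)
$g = - \frac{92}{53}$ ($g = - 2 \cdot \frac{138}{159} = - 2 \cdot 138 \cdot \frac{1}{159} = \left(-2\right) \frac{46}{53} = - \frac{92}{53} \approx -1.7358$)
$\left(\left(O - h\right) + g\right)^{2} = \left(\left(\frac{13}{8} - 0\right) - \frac{92}{53}\right)^{2} = \left(\left(\frac{13}{8} + 0\right) - \frac{92}{53}\right)^{2} = \left(\frac{13}{8} - \frac{92}{53}\right)^{2} = \left(- \frac{47}{424}\right)^{2} = \frac{2209}{179776}$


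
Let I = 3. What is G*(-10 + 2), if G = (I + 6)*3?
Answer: -216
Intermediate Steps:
G = 27 (G = (3 + 6)*3 = 9*3 = 27)
G*(-10 + 2) = 27*(-10 + 2) = 27*(-8) = -216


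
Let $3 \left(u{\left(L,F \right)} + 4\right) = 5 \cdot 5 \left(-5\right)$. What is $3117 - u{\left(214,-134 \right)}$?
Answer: $\frac{9488}{3} \approx 3162.7$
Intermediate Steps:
$u{\left(L,F \right)} = - \frac{137}{3}$ ($u{\left(L,F \right)} = -4 + \frac{5 \cdot 5 \left(-5\right)}{3} = -4 + \frac{25 \left(-5\right)}{3} = -4 + \frac{1}{3} \left(-125\right) = -4 - \frac{125}{3} = - \frac{137}{3}$)
$3117 - u{\left(214,-134 \right)} = 3117 - - \frac{137}{3} = 3117 + \frac{137}{3} = \frac{9488}{3}$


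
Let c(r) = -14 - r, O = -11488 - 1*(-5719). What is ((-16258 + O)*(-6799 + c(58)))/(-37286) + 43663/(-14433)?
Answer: -2186026731479/538148838 ≈ -4062.1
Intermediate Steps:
O = -5769 (O = -11488 + 5719 = -5769)
((-16258 + O)*(-6799 + c(58)))/(-37286) + 43663/(-14433) = ((-16258 - 5769)*(-6799 + (-14 - 1*58)))/(-37286) + 43663/(-14433) = -22027*(-6799 + (-14 - 58))*(-1/37286) + 43663*(-1/14433) = -22027*(-6799 - 72)*(-1/37286) - 43663/14433 = -22027*(-6871)*(-1/37286) - 43663/14433 = 151347517*(-1/37286) - 43663/14433 = -151347517/37286 - 43663/14433 = -2186026731479/538148838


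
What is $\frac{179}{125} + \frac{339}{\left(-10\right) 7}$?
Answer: $- \frac{5969}{1750} \approx -3.4109$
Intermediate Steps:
$\frac{179}{125} + \frac{339}{\left(-10\right) 7} = 179 \cdot \frac{1}{125} + \frac{339}{-70} = \frac{179}{125} + 339 \left(- \frac{1}{70}\right) = \frac{179}{125} - \frac{339}{70} = - \frac{5969}{1750}$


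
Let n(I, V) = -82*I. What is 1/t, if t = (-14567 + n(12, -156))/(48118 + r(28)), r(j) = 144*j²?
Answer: -161014/15551 ≈ -10.354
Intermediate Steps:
t = -15551/161014 (t = (-14567 - 82*12)/(48118 + 144*28²) = (-14567 - 984)/(48118 + 144*784) = -15551/(48118 + 112896) = -15551/161014 ≈ -0.096582)
1/t = 1/(-15551/161014) = -161014/15551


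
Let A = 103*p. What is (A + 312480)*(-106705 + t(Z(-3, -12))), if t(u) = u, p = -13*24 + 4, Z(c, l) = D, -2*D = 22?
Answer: -29961157296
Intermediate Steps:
D = -11 (D = -1/2*22 = -11)
Z(c, l) = -11
p = -308 (p = -312 + 4 = -308)
A = -31724 (A = 103*(-308) = -31724)
(A + 312480)*(-106705 + t(Z(-3, -12))) = (-31724 + 312480)*(-106705 - 11) = 280756*(-106716) = -29961157296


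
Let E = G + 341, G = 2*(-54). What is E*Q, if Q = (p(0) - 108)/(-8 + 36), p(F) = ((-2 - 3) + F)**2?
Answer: -19339/28 ≈ -690.68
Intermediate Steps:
G = -108
p(F) = (-5 + F)**2
Q = -83/28 (Q = ((-5 + 0)**2 - 108)/(-8 + 36) = ((-5)**2 - 108)/28 = (25 - 108)*(1/28) = -83*1/28 = -83/28 ≈ -2.9643)
E = 233 (E = -108 + 341 = 233)
E*Q = 233*(-83/28) = -19339/28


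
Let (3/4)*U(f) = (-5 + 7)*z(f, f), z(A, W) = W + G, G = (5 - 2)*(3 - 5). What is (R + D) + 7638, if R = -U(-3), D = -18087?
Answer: -10425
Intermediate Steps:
G = -6 (G = 3*(-2) = -6)
z(A, W) = -6 + W (z(A, W) = W - 6 = -6 + W)
U(f) = -16 + 8*f/3 (U(f) = 4*((-5 + 7)*(-6 + f))/3 = 4*(2*(-6 + f))/3 = 4*(-12 + 2*f)/3 = -16 + 8*f/3)
R = 24 (R = -(-16 + (8/3)*(-3)) = -(-16 - 8) = -1*(-24) = 24)
(R + D) + 7638 = (24 - 18087) + 7638 = -18063 + 7638 = -10425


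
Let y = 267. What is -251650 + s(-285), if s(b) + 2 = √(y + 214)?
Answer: -251652 + √481 ≈ -2.5163e+5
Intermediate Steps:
s(b) = -2 + √481 (s(b) = -2 + √(267 + 214) = -2 + √481)
-251650 + s(-285) = -251650 + (-2 + √481) = -251652 + √481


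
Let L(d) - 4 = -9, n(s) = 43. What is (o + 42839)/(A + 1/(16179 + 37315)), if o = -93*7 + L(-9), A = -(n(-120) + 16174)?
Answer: -2256537402/867512197 ≈ -2.6012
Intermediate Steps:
L(d) = -5 (L(d) = 4 - 9 = -5)
A = -16217 (A = -(43 + 16174) = -1*16217 = -16217)
o = -656 (o = -93*7 - 5 = -651 - 5 = -656)
(o + 42839)/(A + 1/(16179 + 37315)) = (-656 + 42839)/(-16217 + 1/(16179 + 37315)) = 42183/(-16217 + 1/53494) = 42183/(-867512197/53494) = 42183*(-53494/867512197) = -2256537402/867512197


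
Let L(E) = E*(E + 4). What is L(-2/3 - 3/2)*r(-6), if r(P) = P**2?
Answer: -143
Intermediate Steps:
L(E) = E*(4 + E)
L(-2/3 - 3/2)*r(-6) = ((-2/3 - 3/2)*(4 + (-2/3 - 3/2)))*(-6)**2 = ((-2*1/3 - 3*1/2)*(4 + (-2*1/3 - 3*1/2)))*36 = ((-2/3 - 3/2)*(4 + (-2/3 - 3/2)))*36 = -13*(4 - 13/6)/6*36 = -13/6*11/6*36 = -143/36*36 = -143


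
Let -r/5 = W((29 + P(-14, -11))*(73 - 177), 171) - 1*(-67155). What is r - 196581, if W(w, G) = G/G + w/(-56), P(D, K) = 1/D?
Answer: -52197703/98 ≈ -5.3263e+5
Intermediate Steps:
W(w, G) = 1 - w/56 (W(w, G) = 1 + w*(-1/56) = 1 - w/56)
r = -32932765/98 (r = -5*((1 - (29 + 1/(-14))*(73 - 177)/56) - 1*(-67155)) = -5*((1 - (29 - 1/14)*(-104)/56) + 67155) = -5*((1 - 405*(-104)/784) + 67155) = -5*((1 - 1/56*(-21060/7)) + 67155) = -5*((1 + 5265/98) + 67155) = -5*(5363/98 + 67155) = -5*6586553/98 = -32932765/98 ≈ -3.3605e+5)
r - 196581 = -32932765/98 - 196581 = -52197703/98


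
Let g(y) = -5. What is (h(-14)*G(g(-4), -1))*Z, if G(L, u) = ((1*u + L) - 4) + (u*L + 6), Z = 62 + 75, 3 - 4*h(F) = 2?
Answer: 137/4 ≈ 34.250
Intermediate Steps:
h(F) = ¼ (h(F) = ¾ - ¼*2 = ¾ - ½ = ¼)
Z = 137
G(L, u) = 2 + L + u + L*u (G(L, u) = ((u + L) - 4) + (L*u + 6) = ((L + u) - 4) + (6 + L*u) = (-4 + L + u) + (6 + L*u) = 2 + L + u + L*u)
(h(-14)*G(g(-4), -1))*Z = ((2 - 5 - 1 - 5*(-1))/4)*137 = ((2 - 5 - 1 + 5)/4)*137 = ((¼)*1)*137 = (¼)*137 = 137/4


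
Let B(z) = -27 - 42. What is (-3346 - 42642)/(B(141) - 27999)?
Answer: 11497/7017 ≈ 1.6384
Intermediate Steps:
B(z) = -69
(-3346 - 42642)/(B(141) - 27999) = (-3346 - 42642)/(-69 - 27999) = -45988/(-28068) = -45988*(-1/28068) = 11497/7017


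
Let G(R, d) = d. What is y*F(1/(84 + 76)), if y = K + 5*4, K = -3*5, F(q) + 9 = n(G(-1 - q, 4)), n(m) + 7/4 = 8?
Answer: -55/4 ≈ -13.750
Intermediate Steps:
n(m) = 25/4 (n(m) = -7/4 + 8 = 25/4)
F(q) = -11/4 (F(q) = -9 + 25/4 = -11/4)
K = -15
y = 5 (y = -15 + 5*4 = -15 + 20 = 5)
y*F(1/(84 + 76)) = 5*(-11/4) = -55/4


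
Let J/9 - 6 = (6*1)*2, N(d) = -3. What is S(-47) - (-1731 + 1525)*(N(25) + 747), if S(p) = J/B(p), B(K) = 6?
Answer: 153291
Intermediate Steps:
J = 162 (J = 54 + 9*((6*1)*2) = 54 + 9*(6*2) = 54 + 9*12 = 54 + 108 = 162)
S(p) = 27 (S(p) = 162/6 = 162*(1/6) = 27)
S(-47) - (-1731 + 1525)*(N(25) + 747) = 27 - (-1731 + 1525)*(-3 + 747) = 27 - (-206)*744 = 27 - 1*(-153264) = 27 + 153264 = 153291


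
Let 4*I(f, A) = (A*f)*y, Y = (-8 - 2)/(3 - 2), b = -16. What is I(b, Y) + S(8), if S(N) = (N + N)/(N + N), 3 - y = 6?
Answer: -119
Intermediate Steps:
y = -3 (y = 3 - 1*6 = 3 - 6 = -3)
Y = -10 (Y = -10/1 = -10*1 = -10)
I(f, A) = -3*A*f/4 (I(f, A) = ((A*f)*(-3))/4 = (-3*A*f)/4 = -3*A*f/4)
S(N) = 1 (S(N) = (2*N)/((2*N)) = (2*N)*(1/(2*N)) = 1)
I(b, Y) + S(8) = -3/4*(-10)*(-16) + 1 = -120 + 1 = -119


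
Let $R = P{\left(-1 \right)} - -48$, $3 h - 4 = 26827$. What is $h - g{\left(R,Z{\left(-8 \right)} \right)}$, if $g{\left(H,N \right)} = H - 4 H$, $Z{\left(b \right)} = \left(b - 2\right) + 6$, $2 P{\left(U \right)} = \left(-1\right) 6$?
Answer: $\frac{27236}{3} \approx 9078.7$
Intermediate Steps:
$P{\left(U \right)} = -3$ ($P{\left(U \right)} = \frac{\left(-1\right) 6}{2} = \frac{1}{2} \left(-6\right) = -3$)
$h = \frac{26831}{3}$ ($h = \frac{4}{3} + \frac{1}{3} \cdot 26827 = \frac{4}{3} + \frac{26827}{3} = \frac{26831}{3} \approx 8943.7$)
$Z{\left(b \right)} = 4 + b$ ($Z{\left(b \right)} = \left(-2 + b\right) + 6 = 4 + b$)
$R = 45$ ($R = -3 - -48 = -3 + 48 = 45$)
$g{\left(H,N \right)} = - 3 H$ ($g{\left(H,N \right)} = H - 4 H = - 3 H$)
$h - g{\left(R,Z{\left(-8 \right)} \right)} = \frac{26831}{3} - \left(-3\right) 45 = \frac{26831}{3} - -135 = \frac{26831}{3} + 135 = \frac{27236}{3}$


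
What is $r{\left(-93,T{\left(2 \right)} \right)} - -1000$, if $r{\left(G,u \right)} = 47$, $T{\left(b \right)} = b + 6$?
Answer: $1047$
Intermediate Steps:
$T{\left(b \right)} = 6 + b$
$r{\left(-93,T{\left(2 \right)} \right)} - -1000 = 47 - -1000 = 47 + 1000 = 1047$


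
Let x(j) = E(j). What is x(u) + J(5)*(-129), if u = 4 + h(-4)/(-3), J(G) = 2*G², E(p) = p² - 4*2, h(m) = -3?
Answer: -6433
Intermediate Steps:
E(p) = -8 + p² (E(p) = p² - 8 = -8 + p²)
u = 5 (u = 4 - 3/(-3) = 4 - 3*(-⅓) = 4 + 1 = 5)
x(j) = -8 + j²
x(u) + J(5)*(-129) = (-8 + 5²) + (2*5²)*(-129) = (-8 + 25) + (2*25)*(-129) = 17 + 50*(-129) = 17 - 6450 = -6433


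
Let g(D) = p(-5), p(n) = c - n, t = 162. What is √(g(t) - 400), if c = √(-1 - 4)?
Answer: √(-395 + I*√5) ≈ 0.05625 + 19.875*I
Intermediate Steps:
c = I*√5 (c = √(-5) = I*√5 ≈ 2.2361*I)
p(n) = -n + I*√5 (p(n) = I*√5 - n = -n + I*√5)
g(D) = 5 + I*√5 (g(D) = -1*(-5) + I*√5 = 5 + I*√5)
√(g(t) - 400) = √((5 + I*√5) - 400) = √(-395 + I*√5)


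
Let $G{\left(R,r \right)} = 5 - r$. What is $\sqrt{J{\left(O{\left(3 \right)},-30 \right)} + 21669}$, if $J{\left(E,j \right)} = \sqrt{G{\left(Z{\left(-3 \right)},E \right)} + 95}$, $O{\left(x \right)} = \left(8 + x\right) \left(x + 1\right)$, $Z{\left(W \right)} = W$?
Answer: $\sqrt{21669 + 2 \sqrt{14}} \approx 147.23$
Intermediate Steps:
$O{\left(x \right)} = \left(1 + x\right) \left(8 + x\right)$ ($O{\left(x \right)} = \left(8 + x\right) \left(1 + x\right) = \left(1 + x\right) \left(8 + x\right)$)
$J{\left(E,j \right)} = \sqrt{100 - E}$ ($J{\left(E,j \right)} = \sqrt{\left(5 - E\right) + 95} = \sqrt{100 - E}$)
$\sqrt{J{\left(O{\left(3 \right)},-30 \right)} + 21669} = \sqrt{\sqrt{100 - \left(8 + 3^{2} + 9 \cdot 3\right)} + 21669} = \sqrt{\sqrt{100 - \left(8 + 9 + 27\right)} + 21669} = \sqrt{\sqrt{100 - 44} + 21669} = \sqrt{\sqrt{56} + 21669} = \sqrt{2 \sqrt{14} + 21669} = \sqrt{21669 + 2 \sqrt{14}}$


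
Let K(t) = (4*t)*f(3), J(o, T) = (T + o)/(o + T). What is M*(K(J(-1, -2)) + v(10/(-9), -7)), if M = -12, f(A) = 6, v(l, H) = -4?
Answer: -240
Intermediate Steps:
J(o, T) = 1 (J(o, T) = (T + o)/(T + o) = 1)
K(t) = 24*t (K(t) = (4*t)*6 = 24*t)
M*(K(J(-1, -2)) + v(10/(-9), -7)) = -12*(24*1 - 4) = -12*(24 - 4) = -12*20 = -240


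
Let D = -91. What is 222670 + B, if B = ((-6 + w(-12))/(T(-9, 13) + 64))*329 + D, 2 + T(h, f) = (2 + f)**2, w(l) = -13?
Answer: 9124846/41 ≈ 2.2256e+5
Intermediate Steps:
T(h, f) = -2 + (2 + f)**2
B = -4624/41 (B = ((-6 - 13)/((-2 + (2 + 13)**2) + 64))*329 - 91 = -19/((-2 + 15**2) + 64)*329 - 91 = -19/((-2 + 225) + 64)*329 - 91 = -19/(223 + 64)*329 - 91 = -19/287*329 - 91 = -893/41 - 91 = -4624/41 ≈ -112.78)
222670 + B = 222670 - 4624/41 = 9124846/41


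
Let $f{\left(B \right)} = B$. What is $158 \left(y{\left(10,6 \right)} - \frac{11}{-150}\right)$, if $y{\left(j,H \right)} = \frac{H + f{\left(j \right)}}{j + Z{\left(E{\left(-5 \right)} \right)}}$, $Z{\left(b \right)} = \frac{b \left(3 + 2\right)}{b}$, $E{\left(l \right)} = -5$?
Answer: $\frac{4503}{25} \approx 180.12$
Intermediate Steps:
$Z{\left(b \right)} = 5$ ($Z{\left(b \right)} = \frac{b 5}{b} = \frac{5 b}{b} = 5$)
$y{\left(j,H \right)} = \frac{H + j}{5 + j}$ ($y{\left(j,H \right)} = \frac{H + j}{j + 5} = \frac{H + j}{5 + j}$)
$158 \left(y{\left(10,6 \right)} - \frac{11}{-150}\right) = 158 \left(\frac{6 + 10}{5 + 10} - \frac{11}{-150}\right) = 158 \left(\frac{1}{15} \cdot 16 - - \frac{11}{150}\right) = 158 \left(\frac{1}{15} \cdot 16 + \frac{11}{150}\right) = 158 \left(\frac{16}{15} + \frac{11}{150}\right) = 158 \cdot \frac{57}{50} = \frac{4503}{25}$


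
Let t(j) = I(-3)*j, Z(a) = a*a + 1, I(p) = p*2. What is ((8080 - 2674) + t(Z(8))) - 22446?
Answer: -17430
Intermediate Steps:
I(p) = 2*p
Z(a) = 1 + a**2 (Z(a) = a**2 + 1 = 1 + a**2)
t(j) = -6*j (t(j) = (2*(-3))*j = -6*j)
((8080 - 2674) + t(Z(8))) - 22446 = ((8080 - 2674) - 6*(1 + 8**2)) - 22446 = (5406 - 6*(1 + 64)) - 22446 = (5406 - 6*65) - 22446 = (5406 - 390) - 22446 = 5016 - 22446 = -17430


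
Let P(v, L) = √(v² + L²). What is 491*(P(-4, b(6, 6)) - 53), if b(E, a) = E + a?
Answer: -26023 + 1964*√10 ≈ -19812.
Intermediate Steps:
P(v, L) = √(L² + v²)
491*(P(-4, b(6, 6)) - 53) = 491*(√((6 + 6)² + (-4)²) - 53) = 491*(√(12² + 16) - 53) = 491*(√(144 + 16) - 53) = 491*(√160 - 53) = 491*(4*√10 - 53) = 491*(-53 + 4*√10) = -26023 + 1964*√10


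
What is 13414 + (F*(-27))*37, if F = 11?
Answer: 2425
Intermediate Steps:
13414 + (F*(-27))*37 = 13414 + (11*(-27))*37 = 13414 - 297*37 = 13414 - 10989 = 2425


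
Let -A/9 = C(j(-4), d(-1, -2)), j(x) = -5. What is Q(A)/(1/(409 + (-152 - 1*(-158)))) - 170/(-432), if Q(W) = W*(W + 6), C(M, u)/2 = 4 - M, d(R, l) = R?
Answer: 2265382165/216 ≈ 1.0488e+7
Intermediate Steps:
C(M, u) = 8 - 2*M (C(M, u) = 2*(4 - M) = 8 - 2*M)
A = -162 (A = -9*(8 - 2*(-5)) = -9*(8 + 10) = -9*18 = -162)
Q(W) = W*(6 + W)
Q(A)/(1/(409 + (-152 - 1*(-158)))) - 170/(-432) = (-162*(6 - 162))/(1/(409 + (-152 - 1*(-158)))) - 170/(-432) = (-162*(-156))/(1/(409 + (-152 + 158))) - 170*(-1/432) = 25272/(1/(409 + 6)) + 85/216 = 25272/(1/415) + 85/216 = 25272*415 + 85/216 = 10487880 + 85/216 = 2265382165/216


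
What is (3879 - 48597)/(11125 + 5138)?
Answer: -14906/5421 ≈ -2.7497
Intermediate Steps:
(3879 - 48597)/(11125 + 5138) = -44718/16263 = -44718*1/16263 = -14906/5421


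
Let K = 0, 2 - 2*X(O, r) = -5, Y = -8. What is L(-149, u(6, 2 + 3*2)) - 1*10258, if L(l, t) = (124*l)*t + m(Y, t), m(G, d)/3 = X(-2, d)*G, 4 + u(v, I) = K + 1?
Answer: 45086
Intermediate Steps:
X(O, r) = 7/2 (X(O, r) = 1 - ½*(-5) = 1 + 5/2 = 7/2)
u(v, I) = -3 (u(v, I) = -4 + (0 + 1) = -4 + 1 = -3)
m(G, d) = 21*G/2 (m(G, d) = 3*(7*G/2) = 21*G/2)
L(l, t) = -84 + 124*l*t (L(l, t) = (124*l)*t + (21/2)*(-8) = 124*l*t - 84 = -84 + 124*l*t)
L(-149, u(6, 2 + 3*2)) - 1*10258 = (-84 + 124*(-149)*(-3)) - 1*10258 = (-84 + 55428) - 10258 = 55344 - 10258 = 45086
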